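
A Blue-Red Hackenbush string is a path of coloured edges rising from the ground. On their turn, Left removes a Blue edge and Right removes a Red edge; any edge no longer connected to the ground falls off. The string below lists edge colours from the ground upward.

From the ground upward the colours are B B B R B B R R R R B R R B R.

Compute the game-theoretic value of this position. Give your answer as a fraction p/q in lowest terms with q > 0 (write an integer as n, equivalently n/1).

11301/4096

value(B) = { 0 | (no moves) } ⇒ 1
value(BB) = { 0,1 | (no moves) } ⇒ 2
value(BBB) = { 0,1,2 | (no moves) } ⇒ 3
value(BBBR) = { 0,1,2 | 3 } ⇒ 5/2
value(BBBRB) = { 0,1,2,5/2 | 3 } ⇒ 11/4
value(BBBRBB) = { 0,1,2,5/2,11/4 | 3 } ⇒ 23/8
value(BBBRBBR) = { 0,1,2,5/2,11/4 | 23/8,3 } ⇒ 45/16
value(BBBRBBRR) = { 0,1,2,5/2,11/4 | 45/16,23/8,3 } ⇒ 89/32
value(BBBRBBRRR) = { 0,1,2,5/2,11/4 | 89/32,45/16,23/8,3 } ⇒ 177/64
value(BBBRBBRRRR) = { 0,1,2,5/2,11/4 | 177/64,89/32,45/16,23/8,3 } ⇒ 353/128
value(BBBRBBRRRRB) = { 0,1,2,5/2,11/4,353/128 | 177/64,89/32,45/16,23/8,3 } ⇒ 707/256
value(BBBRBBRRRRBR) = { 0,1,2,5/2,11/4,353/128 | 707/256,177/64,89/32,45/16,23/8,3 } ⇒ 1413/512
value(BBBRBBRRRRBRR) = { 0,1,2,5/2,11/4,353/128 | 1413/512,707/256,177/64,89/32,45/16,23/8,3 } ⇒ 2825/1024
value(BBBRBBRRRRBRRB) = { 0,1,2,5/2,11/4,353/128,2825/1024 | 1413/512,707/256,177/64,89/32,45/16,23/8,3 } ⇒ 5651/2048
value(BBBRBBRRRRBRRBR) = { 0,1,2,5/2,11/4,353/128,2825/1024 | 5651/2048,1413/512,707/256,177/64,89/32,45/16,23/8,3 } ⇒ 11301/4096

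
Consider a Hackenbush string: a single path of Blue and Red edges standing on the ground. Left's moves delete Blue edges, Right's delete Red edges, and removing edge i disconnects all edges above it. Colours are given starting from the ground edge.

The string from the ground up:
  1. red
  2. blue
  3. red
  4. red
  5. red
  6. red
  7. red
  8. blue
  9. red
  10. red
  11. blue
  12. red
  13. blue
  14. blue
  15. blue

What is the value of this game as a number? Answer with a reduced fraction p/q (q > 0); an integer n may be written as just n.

edge 1 of 15 (red): {  | 0 } so -1
edge 2 of 15 (blue): { -1 | 0 } so -1/2
edge 3 of 15 (red): { -1 | -1/2; 0 } so -3/4
edge 4 of 15 (red): { -1 | -3/4; -1/2; 0 } so -7/8
edge 5 of 15 (red): { -1 | -7/8; -3/4; -1/2; 0 } so -15/16
edge 6 of 15 (red): { -1 | -15/16; -7/8; -3/4; -1/2; 0 } so -31/32
edge 7 of 15 (red): { -1 | -31/32; -15/16; -7/8; -3/4; -1/2; 0 } so -63/64
edge 8 of 15 (blue): { -1; -63/64 | -31/32; -15/16; -7/8; -3/4; -1/2; 0 } so -125/128
edge 9 of 15 (red): { -1; -63/64 | -125/128; -31/32; -15/16; -7/8; -3/4; -1/2; 0 } so -251/256
edge 10 of 15 (red): { -1; -63/64 | -251/256; -125/128; -31/32; -15/16; -7/8; -3/4; -1/2; 0 } so -503/512
edge 11 of 15 (blue): { -1; -63/64; -503/512 | -251/256; -125/128; -31/32; -15/16; -7/8; -3/4; -1/2; 0 } so -1005/1024
edge 12 of 15 (red): { -1; -63/64; -503/512 | -1005/1024; -251/256; -125/128; -31/32; -15/16; -7/8; -3/4; -1/2; 0 } so -2011/2048
edge 13 of 15 (blue): { -1; -63/64; -503/512; -2011/2048 | -1005/1024; -251/256; -125/128; -31/32; -15/16; -7/8; -3/4; -1/2; 0 } so -4021/4096
edge 14 of 15 (blue): { -1; -63/64; -503/512; -2011/2048; -4021/4096 | -1005/1024; -251/256; -125/128; -31/32; -15/16; -7/8; -3/4; -1/2; 0 } so -8041/8192
edge 15 of 15 (blue): { -1; -63/64; -503/512; -2011/2048; -4021/4096; -8041/8192 | -1005/1024; -251/256; -125/128; -31/32; -15/16; -7/8; -3/4; -1/2; 0 } so -16081/16384

-16081/16384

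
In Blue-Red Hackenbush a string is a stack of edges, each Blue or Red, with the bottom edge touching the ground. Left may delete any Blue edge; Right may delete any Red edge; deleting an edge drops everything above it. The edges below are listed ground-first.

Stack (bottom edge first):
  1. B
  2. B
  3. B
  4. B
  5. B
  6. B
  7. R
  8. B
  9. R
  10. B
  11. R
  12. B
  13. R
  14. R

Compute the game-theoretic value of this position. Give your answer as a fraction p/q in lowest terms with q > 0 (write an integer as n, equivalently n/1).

step 1: add B to get B; options L={ 0 } R={ · } → 1
step 2: add B to get BB; options L={ 0 1 } R={ · } → 2
step 3: add B to get BBB; options L={ 0 1 2 } R={ · } → 3
step 4: add B to get BBBB; options L={ 0 1 2 3 } R={ · } → 4
step 5: add B to get BBBBB; options L={ 0 1 2 3 4 } R={ · } → 5
step 6: add B to get BBBBBB; options L={ 0 1 2 3 4 5 } R={ · } → 6
step 7: add R to get BBBBBBR; options L={ 0 1 2 3 4 5 } R={ 6 } → 11/2
step 8: add B to get BBBBBBRB; options L={ 0 1 2 3 4 5 11/2 } R={ 6 } → 23/4
step 9: add R to get BBBBBBRBR; options L={ 0 1 2 3 4 5 11/2 } R={ 23/4 6 } → 45/8
step 10: add B to get BBBBBBRBRB; options L={ 0 1 2 3 4 5 11/2 45/8 } R={ 23/4 6 } → 91/16
step 11: add R to get BBBBBBRBRBR; options L={ 0 1 2 3 4 5 11/2 45/8 } R={ 91/16 23/4 6 } → 181/32
step 12: add B to get BBBBBBRBRBRB; options L={ 0 1 2 3 4 5 11/2 45/8 181/32 } R={ 91/16 23/4 6 } → 363/64
step 13: add R to get BBBBBBRBRBRBR; options L={ 0 1 2 3 4 5 11/2 45/8 181/32 } R={ 363/64 91/16 23/4 6 } → 725/128
step 14: add R to get BBBBBBRBRBRBRR; options L={ 0 1 2 3 4 5 11/2 45/8 181/32 } R={ 725/128 363/64 91/16 23/4 6 } → 1449/256

1449/256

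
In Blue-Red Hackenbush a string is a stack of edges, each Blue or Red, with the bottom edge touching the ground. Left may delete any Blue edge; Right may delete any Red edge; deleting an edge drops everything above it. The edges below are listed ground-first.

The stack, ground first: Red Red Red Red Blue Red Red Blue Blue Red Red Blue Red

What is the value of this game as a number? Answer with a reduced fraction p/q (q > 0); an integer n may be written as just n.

Recurse on prefixes of the 13-edge string Red Red Red Red Blue Red Red Blue Blue Red Red Blue Red:
1 of 13 · R · max L −∞ · min R 0 → -1
2 of 13 · RR · max L −∞ · min R -1 → -2
3 of 13 · RRR · max L −∞ · min R -2 → -3
4 of 13 · RRRR · max L −∞ · min R -3 → -4
5 of 13 · RRRRB · max L -4 · min R -3 → -7/2
6 of 13 · RRRRBR · max L -4 · min R -7/2 → -15/4
7 of 13 · RRRRBRR · max L -4 · min R -15/4 → -31/8
8 of 13 · RRRRBRRB · max L -31/8 · min R -15/4 → -61/16
9 of 13 · RRRRBRRBB · max L -61/16 · min R -15/4 → -121/32
10 of 13 · RRRRBRRBBR · max L -61/16 · min R -121/32 → -243/64
11 of 13 · RRRRBRRBBRR · max L -61/16 · min R -243/64 → -487/128
12 of 13 · RRRRBRRBBRRB · max L -487/128 · min R -243/64 → -973/256
13 of 13 · RRRRBRRBBRRBR · max L -487/128 · min R -973/256 → -1947/512

-1947/512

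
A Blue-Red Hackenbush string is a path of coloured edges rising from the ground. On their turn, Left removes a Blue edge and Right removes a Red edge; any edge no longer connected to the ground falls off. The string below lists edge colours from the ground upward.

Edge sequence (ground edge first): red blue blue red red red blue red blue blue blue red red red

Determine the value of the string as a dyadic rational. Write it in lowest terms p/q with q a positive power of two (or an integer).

-3727/8192

Build v(s[:k]) for k = 1..14, string s = red blue blue red red red blue red blue blue blue red red red.
r: Left {  }, Right { 0 } = simplest -1
rb: Left { -1 }, Right { 0 } = simplest -1/2
rbb: Left { -1; -1/2 }, Right { 0 } = simplest -1/4
rbbr: Left { -1; -1/2 }, Right { -1/4; 0 } = simplest -3/8
rbbrr: Left { -1; -1/2 }, Right { -3/8; -1/4; 0 } = simplest -7/16
rbbrrr: Left { -1; -1/2 }, Right { -7/16; -3/8; -1/4; 0 } = simplest -15/32
rbbrrrb: Left { -1; -1/2; -15/32 }, Right { -7/16; -3/8; -1/4; 0 } = simplest -29/64
rbbrrrbr: Left { -1; -1/2; -15/32 }, Right { -29/64; -7/16; -3/8; -1/4; 0 } = simplest -59/128
rbbrrrbrb: Left { -1; -1/2; -15/32; -59/128 }, Right { -29/64; -7/16; -3/8; -1/4; 0 } = simplest -117/256
rbbrrrbrbb: Left { -1; -1/2; -15/32; -59/128; -117/256 }, Right { -29/64; -7/16; -3/8; -1/4; 0 } = simplest -233/512
rbbrrrbrbbb: Left { -1; -1/2; -15/32; -59/128; -117/256; -233/512 }, Right { -29/64; -7/16; -3/8; -1/4; 0 } = simplest -465/1024
rbbrrrbrbbbr: Left { -1; -1/2; -15/32; -59/128; -117/256; -233/512 }, Right { -465/1024; -29/64; -7/16; -3/8; -1/4; 0 } = simplest -931/2048
rbbrrrbrbbbrr: Left { -1; -1/2; -15/32; -59/128; -117/256; -233/512 }, Right { -931/2048; -465/1024; -29/64; -7/16; -3/8; -1/4; 0 } = simplest -1863/4096
rbbrrrbrbbbrrr: Left { -1; -1/2; -15/32; -59/128; -117/256; -233/512 }, Right { -1863/4096; -931/2048; -465/1024; -29/64; -7/16; -3/8; -1/4; 0 } = simplest -3727/8192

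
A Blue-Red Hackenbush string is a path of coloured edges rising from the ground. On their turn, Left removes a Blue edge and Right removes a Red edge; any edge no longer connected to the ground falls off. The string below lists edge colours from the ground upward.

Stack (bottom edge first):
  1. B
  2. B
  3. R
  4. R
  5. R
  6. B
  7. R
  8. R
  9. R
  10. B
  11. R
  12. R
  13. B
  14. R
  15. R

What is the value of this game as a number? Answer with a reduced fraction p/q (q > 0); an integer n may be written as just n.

9289/8192

1 of 15 · B · max L 0 · min R +∞ = 1
2 of 15 · BB · max L 1 · min R +∞ = 2
3 of 15 · BBR · max L 1 · min R 2 = 3/2
4 of 15 · BBRR · max L 1 · min R 3/2 = 5/4
5 of 15 · BBRRR · max L 1 · min R 5/4 = 9/8
6 of 15 · BBRRRB · max L 9/8 · min R 5/4 = 19/16
7 of 15 · BBRRRBR · max L 9/8 · min R 19/16 = 37/32
8 of 15 · BBRRRBRR · max L 9/8 · min R 37/32 = 73/64
9 of 15 · BBRRRBRRR · max L 9/8 · min R 73/64 = 145/128
10 of 15 · BBRRRBRRRB · max L 145/128 · min R 73/64 = 291/256
11 of 15 · BBRRRBRRRBR · max L 145/128 · min R 291/256 = 581/512
12 of 15 · BBRRRBRRRBRR · max L 145/128 · min R 581/512 = 1161/1024
13 of 15 · BBRRRBRRRBRRB · max L 1161/1024 · min R 581/512 = 2323/2048
14 of 15 · BBRRRBRRRBRRBR · max L 1161/1024 · min R 2323/2048 = 4645/4096
15 of 15 · BBRRRBRRRBRRBRR · max L 1161/1024 · min R 4645/4096 = 9289/8192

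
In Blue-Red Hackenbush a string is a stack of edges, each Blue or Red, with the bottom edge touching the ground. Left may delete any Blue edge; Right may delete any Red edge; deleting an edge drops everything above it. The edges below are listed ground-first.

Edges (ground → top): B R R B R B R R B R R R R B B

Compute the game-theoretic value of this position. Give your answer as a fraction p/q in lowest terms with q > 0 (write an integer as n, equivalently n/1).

Prefix values for B R R B R B R R B R R R R B B via {L|R} + simplicity:
G(B) = { 0 | (no moves) } => 1
G(BR) = { 0 | 1 } => 1/2
G(BRR) = { 0 | 1/2; 1 } => 1/4
G(BRRB) = { 0; 1/4 | 1/2; 1 } => 3/8
G(BRRBR) = { 0; 1/4 | 3/8; 1/2; 1 } => 5/16
G(BRRBRB) = { 0; 1/4; 5/16 | 3/8; 1/2; 1 } => 11/32
G(BRRBRBR) = { 0; 1/4; 5/16 | 11/32; 3/8; 1/2; 1 } => 21/64
G(BRRBRBRR) = { 0; 1/4; 5/16 | 21/64; 11/32; 3/8; 1/2; 1 } => 41/128
G(BRRBRBRRB) = { 0; 1/4; 5/16; 41/128 | 21/64; 11/32; 3/8; 1/2; 1 } => 83/256
G(BRRBRBRRBR) = { 0; 1/4; 5/16; 41/128 | 83/256; 21/64; 11/32; 3/8; 1/2; 1 } => 165/512
G(BRRBRBRRBRR) = { 0; 1/4; 5/16; 41/128 | 165/512; 83/256; 21/64; 11/32; 3/8; 1/2; 1 } => 329/1024
G(BRRBRBRRBRRR) = { 0; 1/4; 5/16; 41/128 | 329/1024; 165/512; 83/256; 21/64; 11/32; 3/8; 1/2; 1 } => 657/2048
G(BRRBRBRRBRRRR) = { 0; 1/4; 5/16; 41/128 | 657/2048; 329/1024; 165/512; 83/256; 21/64; 11/32; 3/8; 1/2; 1 } => 1313/4096
G(BRRBRBRRBRRRRB) = { 0; 1/4; 5/16; 41/128; 1313/4096 | 657/2048; 329/1024; 165/512; 83/256; 21/64; 11/32; 3/8; 1/2; 1 } => 2627/8192
G(BRRBRBRRBRRRRBB) = { 0; 1/4; 5/16; 41/128; 1313/4096; 2627/8192 | 657/2048; 329/1024; 165/512; 83/256; 21/64; 11/32; 3/8; 1/2; 1 } => 5255/16384

5255/16384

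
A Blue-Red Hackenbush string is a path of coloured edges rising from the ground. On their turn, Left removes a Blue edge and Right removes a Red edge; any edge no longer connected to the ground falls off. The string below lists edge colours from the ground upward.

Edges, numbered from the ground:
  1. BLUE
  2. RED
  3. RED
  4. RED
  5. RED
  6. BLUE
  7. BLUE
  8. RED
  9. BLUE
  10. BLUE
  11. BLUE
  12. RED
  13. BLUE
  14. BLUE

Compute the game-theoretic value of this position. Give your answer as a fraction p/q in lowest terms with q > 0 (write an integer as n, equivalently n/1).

887/8192

G_1 [B]  L=[0]  R=[none]  — 1
G_2 [BR]  L=[0]  R=[1]  — 1/2
G_3 [BRR]  L=[0]  R=[1/2 1]  — 1/4
G_4 [BRRR]  L=[0]  R=[1/4 1/2 1]  — 1/8
G_5 [BRRRR]  L=[0]  R=[1/8 1/4 1/2 1]  — 1/16
G_6 [BRRRRB]  L=[0 1/16]  R=[1/8 1/4 1/2 1]  — 3/32
G_7 [BRRRRBB]  L=[0 1/16 3/32]  R=[1/8 1/4 1/2 1]  — 7/64
G_8 [BRRRRBBR]  L=[0 1/16 3/32]  R=[7/64 1/8 1/4 1/2 1]  — 13/128
G_9 [BRRRRBBRB]  L=[0 1/16 3/32 13/128]  R=[7/64 1/8 1/4 1/2 1]  — 27/256
G_10 [BRRRRBBRBB]  L=[0 1/16 3/32 13/128 27/256]  R=[7/64 1/8 1/4 1/2 1]  — 55/512
G_11 [BRRRRBBRBBB]  L=[0 1/16 3/32 13/128 27/256 55/512]  R=[7/64 1/8 1/4 1/2 1]  — 111/1024
G_12 [BRRRRBBRBBBR]  L=[0 1/16 3/32 13/128 27/256 55/512]  R=[111/1024 7/64 1/8 1/4 1/2 1]  — 221/2048
G_13 [BRRRRBBRBBBRB]  L=[0 1/16 3/32 13/128 27/256 55/512 221/2048]  R=[111/1024 7/64 1/8 1/4 1/2 1]  — 443/4096
G_14 [BRRRRBBRBBBRBB]  L=[0 1/16 3/32 13/128 27/256 55/512 221/2048 443/4096]  R=[111/1024 7/64 1/8 1/4 1/2 1]  — 887/8192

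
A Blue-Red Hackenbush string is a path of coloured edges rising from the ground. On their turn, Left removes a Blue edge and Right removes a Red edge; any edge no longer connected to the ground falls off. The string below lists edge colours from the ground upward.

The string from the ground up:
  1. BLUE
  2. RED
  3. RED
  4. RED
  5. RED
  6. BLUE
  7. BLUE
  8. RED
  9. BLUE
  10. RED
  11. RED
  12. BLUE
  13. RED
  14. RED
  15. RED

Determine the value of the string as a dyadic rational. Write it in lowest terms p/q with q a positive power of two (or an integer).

1 of 15 · B · max L 0 · min R +∞ ⇒ 1
2 of 15 · BR · max L 0 · min R 1 ⇒ 1/2
3 of 15 · BRR · max L 0 · min R 1/2 ⇒ 1/4
4 of 15 · BRRR · max L 0 · min R 1/4 ⇒ 1/8
5 of 15 · BRRRR · max L 0 · min R 1/8 ⇒ 1/16
6 of 15 · BRRRRB · max L 1/16 · min R 1/8 ⇒ 3/32
7 of 15 · BRRRRBB · max L 3/32 · min R 1/8 ⇒ 7/64
8 of 15 · BRRRRBBR · max L 3/32 · min R 7/64 ⇒ 13/128
9 of 15 · BRRRRBBRB · max L 13/128 · min R 7/64 ⇒ 27/256
10 of 15 · BRRRRBBRBR · max L 13/128 · min R 27/256 ⇒ 53/512
11 of 15 · BRRRRBBRBRR · max L 13/128 · min R 53/512 ⇒ 105/1024
12 of 15 · BRRRRBBRBRRB · max L 105/1024 · min R 53/512 ⇒ 211/2048
13 of 15 · BRRRRBBRBRRBR · max L 105/1024 · min R 211/2048 ⇒ 421/4096
14 of 15 · BRRRRBBRBRRBRR · max L 105/1024 · min R 421/4096 ⇒ 841/8192
15 of 15 · BRRRRBBRBRRBRRR · max L 105/1024 · min R 841/8192 ⇒ 1681/16384

1681/16384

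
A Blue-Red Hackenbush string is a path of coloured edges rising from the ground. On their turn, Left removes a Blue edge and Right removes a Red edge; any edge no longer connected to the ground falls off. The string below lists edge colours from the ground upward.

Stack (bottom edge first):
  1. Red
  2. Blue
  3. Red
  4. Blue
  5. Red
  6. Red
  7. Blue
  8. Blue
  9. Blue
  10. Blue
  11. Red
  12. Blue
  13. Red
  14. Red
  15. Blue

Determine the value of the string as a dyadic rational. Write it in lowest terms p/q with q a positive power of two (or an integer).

-11309/16384

g_1 [R]  L=[—]  R=[0]  so -1
g_2 [RB]  L=[-1]  R=[0]  so -1/2
g_3 [RBR]  L=[-1]  R=[-1/2 0]  so -3/4
g_4 [RBRB]  L=[-1 -3/4]  R=[-1/2 0]  so -5/8
g_5 [RBRBR]  L=[-1 -3/4]  R=[-5/8 -1/2 0]  so -11/16
g_6 [RBRBRR]  L=[-1 -3/4]  R=[-11/16 -5/8 -1/2 0]  so -23/32
g_7 [RBRBRRB]  L=[-1 -3/4 -23/32]  R=[-11/16 -5/8 -1/2 0]  so -45/64
g_8 [RBRBRRBB]  L=[-1 -3/4 -23/32 -45/64]  R=[-11/16 -5/8 -1/2 0]  so -89/128
g_9 [RBRBRRBBB]  L=[-1 -3/4 -23/32 -45/64 -89/128]  R=[-11/16 -5/8 -1/2 0]  so -177/256
g_10 [RBRBRRBBBB]  L=[-1 -3/4 -23/32 -45/64 -89/128 -177/256]  R=[-11/16 -5/8 -1/2 0]  so -353/512
g_11 [RBRBRRBBBBR]  L=[-1 -3/4 -23/32 -45/64 -89/128 -177/256]  R=[-353/512 -11/16 -5/8 -1/2 0]  so -707/1024
g_12 [RBRBRRBBBBRB]  L=[-1 -3/4 -23/32 -45/64 -89/128 -177/256 -707/1024]  R=[-353/512 -11/16 -5/8 -1/2 0]  so -1413/2048
g_13 [RBRBRRBBBBRBR]  L=[-1 -3/4 -23/32 -45/64 -89/128 -177/256 -707/1024]  R=[-1413/2048 -353/512 -11/16 -5/8 -1/2 0]  so -2827/4096
g_14 [RBRBRRBBBBRBRR]  L=[-1 -3/4 -23/32 -45/64 -89/128 -177/256 -707/1024]  R=[-2827/4096 -1413/2048 -353/512 -11/16 -5/8 -1/2 0]  so -5655/8192
g_15 [RBRBRRBBBBRBRRB]  L=[-1 -3/4 -23/32 -45/64 -89/128 -177/256 -707/1024 -5655/8192]  R=[-2827/4096 -1413/2048 -353/512 -11/16 -5/8 -1/2 0]  so -11309/16384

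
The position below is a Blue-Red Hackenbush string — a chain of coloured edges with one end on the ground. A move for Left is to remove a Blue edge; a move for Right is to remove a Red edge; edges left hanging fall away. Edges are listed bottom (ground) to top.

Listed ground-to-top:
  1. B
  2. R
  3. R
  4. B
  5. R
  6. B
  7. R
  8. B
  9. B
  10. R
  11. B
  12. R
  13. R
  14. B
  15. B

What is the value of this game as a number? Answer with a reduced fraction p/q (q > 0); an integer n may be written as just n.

5543/16384

Recurse on prefixes of the 15-edge string B R R B R B R B B R B R R B B:
1 of 15 · B · max L 0 · min R +∞ so 1
2 of 15 · BR · max L 0 · min R 1 so 1/2
3 of 15 · BRR · max L 0 · min R 1/2 so 1/4
4 of 15 · BRRB · max L 1/4 · min R 1/2 so 3/8
5 of 15 · BRRBR · max L 1/4 · min R 3/8 so 5/16
6 of 15 · BRRBRB · max L 5/16 · min R 3/8 so 11/32
7 of 15 · BRRBRBR · max L 5/16 · min R 11/32 so 21/64
8 of 15 · BRRBRBRB · max L 21/64 · min R 11/32 so 43/128
9 of 15 · BRRBRBRBB · max L 43/128 · min R 11/32 so 87/256
10 of 15 · BRRBRBRBBR · max L 43/128 · min R 87/256 so 173/512
11 of 15 · BRRBRBRBBRB · max L 173/512 · min R 87/256 so 347/1024
12 of 15 · BRRBRBRBBRBR · max L 173/512 · min R 347/1024 so 693/2048
13 of 15 · BRRBRBRBBRBRR · max L 173/512 · min R 693/2048 so 1385/4096
14 of 15 · BRRBRBRBBRBRRB · max L 1385/4096 · min R 693/2048 so 2771/8192
15 of 15 · BRRBRBRBBRBRRBB · max L 2771/8192 · min R 693/2048 so 5543/16384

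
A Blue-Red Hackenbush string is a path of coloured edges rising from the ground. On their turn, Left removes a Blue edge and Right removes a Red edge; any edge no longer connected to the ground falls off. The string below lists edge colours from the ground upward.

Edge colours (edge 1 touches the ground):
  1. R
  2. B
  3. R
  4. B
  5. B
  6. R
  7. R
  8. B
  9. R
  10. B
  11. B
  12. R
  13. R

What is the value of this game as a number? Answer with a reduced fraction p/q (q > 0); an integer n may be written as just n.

-2471/4096

Prefix values for R B R B B R R B R B B R R via {L|R} + simplicity:
step 1: add R to get R; options L={ · } R={ 0 } gives -1
step 2: add B to get RB; options L={ -1 } R={ 0 } gives -1/2
step 3: add R to get RBR; options L={ -1 } R={ -1/2,0 } gives -3/4
step 4: add B to get RBRB; options L={ -1,-3/4 } R={ -1/2,0 } gives -5/8
step 5: add B to get RBRBB; options L={ -1,-3/4,-5/8 } R={ -1/2,0 } gives -9/16
step 6: add R to get RBRBBR; options L={ -1,-3/4,-5/8 } R={ -9/16,-1/2,0 } gives -19/32
step 7: add R to get RBRBBRR; options L={ -1,-3/4,-5/8 } R={ -19/32,-9/16,-1/2,0 } gives -39/64
step 8: add B to get RBRBBRRB; options L={ -1,-3/4,-5/8,-39/64 } R={ -19/32,-9/16,-1/2,0 } gives -77/128
step 9: add R to get RBRBBRRBR; options L={ -1,-3/4,-5/8,-39/64 } R={ -77/128,-19/32,-9/16,-1/2,0 } gives -155/256
step 10: add B to get RBRBBRRBRB; options L={ -1,-3/4,-5/8,-39/64,-155/256 } R={ -77/128,-19/32,-9/16,-1/2,0 } gives -309/512
step 11: add B to get RBRBBRRBRBB; options L={ -1,-3/4,-5/8,-39/64,-155/256,-309/512 } R={ -77/128,-19/32,-9/16,-1/2,0 } gives -617/1024
step 12: add R to get RBRBBRRBRBBR; options L={ -1,-3/4,-5/8,-39/64,-155/256,-309/512 } R={ -617/1024,-77/128,-19/32,-9/16,-1/2,0 } gives -1235/2048
step 13: add R to get RBRBBRRBRBBRR; options L={ -1,-3/4,-5/8,-39/64,-155/256,-309/512 } R={ -1235/2048,-617/1024,-77/128,-19/32,-9/16,-1/2,0 } gives -2471/4096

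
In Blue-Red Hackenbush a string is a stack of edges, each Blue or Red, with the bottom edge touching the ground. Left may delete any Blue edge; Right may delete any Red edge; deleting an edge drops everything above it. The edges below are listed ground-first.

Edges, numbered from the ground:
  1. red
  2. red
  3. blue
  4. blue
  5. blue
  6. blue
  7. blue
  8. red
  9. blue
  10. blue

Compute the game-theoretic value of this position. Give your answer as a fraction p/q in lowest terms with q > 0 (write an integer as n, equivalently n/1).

-265/256

Recurse on prefixes of the 10-edge string red red blue blue blue blue blue red blue blue:
G_1 [r]  L=[∅]  R=[0]  => -1
G_2 [rr]  L=[∅]  R=[-1 0]  => -2
G_3 [rrb]  L=[-2]  R=[-1 0]  => -3/2
G_4 [rrbb]  L=[-2 -3/2]  R=[-1 0]  => -5/4
G_5 [rrbbb]  L=[-2 -3/2 -5/4]  R=[-1 0]  => -9/8
G_6 [rrbbbb]  L=[-2 -3/2 -5/4 -9/8]  R=[-1 0]  => -17/16
G_7 [rrbbbbb]  L=[-2 -3/2 -5/4 -9/8 -17/16]  R=[-1 0]  => -33/32
G_8 [rrbbbbbr]  L=[-2 -3/2 -5/4 -9/8 -17/16]  R=[-33/32 -1 0]  => -67/64
G_9 [rrbbbbbrb]  L=[-2 -3/2 -5/4 -9/8 -17/16 -67/64]  R=[-33/32 -1 0]  => -133/128
G_10 [rrbbbbbrbb]  L=[-2 -3/2 -5/4 -9/8 -17/16 -67/64 -133/128]  R=[-33/32 -1 0]  => -265/256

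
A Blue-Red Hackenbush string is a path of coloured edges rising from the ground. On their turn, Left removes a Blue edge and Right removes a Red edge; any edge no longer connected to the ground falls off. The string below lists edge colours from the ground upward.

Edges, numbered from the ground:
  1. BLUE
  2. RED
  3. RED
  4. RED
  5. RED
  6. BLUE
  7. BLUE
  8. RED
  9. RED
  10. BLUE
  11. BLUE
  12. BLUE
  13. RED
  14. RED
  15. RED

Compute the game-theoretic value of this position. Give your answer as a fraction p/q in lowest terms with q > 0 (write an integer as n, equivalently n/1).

Recurse on prefixes of the 15-edge string BLUE RED RED RED RED BLUE BLUE RED RED BLUE BLUE BLUE RED RED RED:
B: Left { 0 }, Right { (no moves) } ⇒ simplest 1
BR: Left { 0 }, Right { 1 } ⇒ simplest 1/2
BRR: Left { 0 }, Right { 1/2,1 } ⇒ simplest 1/4
BRRR: Left { 0 }, Right { 1/4,1/2,1 } ⇒ simplest 1/8
BRRRR: Left { 0 }, Right { 1/8,1/4,1/2,1 } ⇒ simplest 1/16
BRRRRB: Left { 0,1/16 }, Right { 1/8,1/4,1/2,1 } ⇒ simplest 3/32
BRRRRBB: Left { 0,1/16,3/32 }, Right { 1/8,1/4,1/2,1 } ⇒ simplest 7/64
BRRRRBBR: Left { 0,1/16,3/32 }, Right { 7/64,1/8,1/4,1/2,1 } ⇒ simplest 13/128
BRRRRBBRR: Left { 0,1/16,3/32 }, Right { 13/128,7/64,1/8,1/4,1/2,1 } ⇒ simplest 25/256
BRRRRBBRRB: Left { 0,1/16,3/32,25/256 }, Right { 13/128,7/64,1/8,1/4,1/2,1 } ⇒ simplest 51/512
BRRRRBBRRBB: Left { 0,1/16,3/32,25/256,51/512 }, Right { 13/128,7/64,1/8,1/4,1/2,1 } ⇒ simplest 103/1024
BRRRRBBRRBBB: Left { 0,1/16,3/32,25/256,51/512,103/1024 }, Right { 13/128,7/64,1/8,1/4,1/2,1 } ⇒ simplest 207/2048
BRRRRBBRRBBBR: Left { 0,1/16,3/32,25/256,51/512,103/1024 }, Right { 207/2048,13/128,7/64,1/8,1/4,1/2,1 } ⇒ simplest 413/4096
BRRRRBBRRBBBRR: Left { 0,1/16,3/32,25/256,51/512,103/1024 }, Right { 413/4096,207/2048,13/128,7/64,1/8,1/4,1/2,1 } ⇒ simplest 825/8192
BRRRRBBRRBBBRRR: Left { 0,1/16,3/32,25/256,51/512,103/1024 }, Right { 825/8192,413/4096,207/2048,13/128,7/64,1/8,1/4,1/2,1 } ⇒ simplest 1649/16384

1649/16384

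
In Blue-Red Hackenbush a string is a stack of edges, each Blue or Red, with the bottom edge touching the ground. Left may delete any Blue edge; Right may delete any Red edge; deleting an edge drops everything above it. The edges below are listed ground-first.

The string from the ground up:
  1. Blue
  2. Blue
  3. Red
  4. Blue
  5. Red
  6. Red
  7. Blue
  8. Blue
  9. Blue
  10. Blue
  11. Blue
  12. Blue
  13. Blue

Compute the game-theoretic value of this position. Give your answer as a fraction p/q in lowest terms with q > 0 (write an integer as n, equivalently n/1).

3327/2048

value_1 [B]  L=[0]  R=[(no moves)]  gives 1
value_2 [BB]  L=[0, 1]  R=[(no moves)]  gives 2
value_3 [BBR]  L=[0, 1]  R=[2]  gives 3/2
value_4 [BBRB]  L=[0, 1, 3/2]  R=[2]  gives 7/4
value_5 [BBRBR]  L=[0, 1, 3/2]  R=[7/4, 2]  gives 13/8
value_6 [BBRBRR]  L=[0, 1, 3/2]  R=[13/8, 7/4, 2]  gives 25/16
value_7 [BBRBRRB]  L=[0, 1, 3/2, 25/16]  R=[13/8, 7/4, 2]  gives 51/32
value_8 [BBRBRRBB]  L=[0, 1, 3/2, 25/16, 51/32]  R=[13/8, 7/4, 2]  gives 103/64
value_9 [BBRBRRBBB]  L=[0, 1, 3/2, 25/16, 51/32, 103/64]  R=[13/8, 7/4, 2]  gives 207/128
value_10 [BBRBRRBBBB]  L=[0, 1, 3/2, 25/16, 51/32, 103/64, 207/128]  R=[13/8, 7/4, 2]  gives 415/256
value_11 [BBRBRRBBBBB]  L=[0, 1, 3/2, 25/16, 51/32, 103/64, 207/128, 415/256]  R=[13/8, 7/4, 2]  gives 831/512
value_12 [BBRBRRBBBBBB]  L=[0, 1, 3/2, 25/16, 51/32, 103/64, 207/128, 415/256, 831/512]  R=[13/8, 7/4, 2]  gives 1663/1024
value_13 [BBRBRRBBBBBBB]  L=[0, 1, 3/2, 25/16, 51/32, 103/64, 207/128, 415/256, 831/512, 1663/1024]  R=[13/8, 7/4, 2]  gives 3327/2048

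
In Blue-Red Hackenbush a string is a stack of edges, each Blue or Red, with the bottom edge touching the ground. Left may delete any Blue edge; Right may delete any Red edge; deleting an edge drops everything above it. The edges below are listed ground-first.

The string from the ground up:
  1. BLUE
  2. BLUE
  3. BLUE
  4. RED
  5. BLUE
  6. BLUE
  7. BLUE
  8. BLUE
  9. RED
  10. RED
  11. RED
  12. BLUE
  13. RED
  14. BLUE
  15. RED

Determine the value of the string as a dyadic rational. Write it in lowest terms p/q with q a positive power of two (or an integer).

12053/4096

G(B) = { 0 | ∅ } — 1
G(BB) = { 0,1 | ∅ } — 2
G(BBB) = { 0,1,2 | ∅ } — 3
G(BBBR) = { 0,1,2 | 3 } — 5/2
G(BBBRB) = { 0,1,2,5/2 | 3 } — 11/4
G(BBBRBB) = { 0,1,2,5/2,11/4 | 3 } — 23/8
G(BBBRBBB) = { 0,1,2,5/2,11/4,23/8 | 3 } — 47/16
G(BBBRBBBB) = { 0,1,2,5/2,11/4,23/8,47/16 | 3 } — 95/32
G(BBBRBBBBR) = { 0,1,2,5/2,11/4,23/8,47/16 | 95/32,3 } — 189/64
G(BBBRBBBBRR) = { 0,1,2,5/2,11/4,23/8,47/16 | 189/64,95/32,3 } — 377/128
G(BBBRBBBBRRR) = { 0,1,2,5/2,11/4,23/8,47/16 | 377/128,189/64,95/32,3 } — 753/256
G(BBBRBBBBRRRB) = { 0,1,2,5/2,11/4,23/8,47/16,753/256 | 377/128,189/64,95/32,3 } — 1507/512
G(BBBRBBBBRRRBR) = { 0,1,2,5/2,11/4,23/8,47/16,753/256 | 1507/512,377/128,189/64,95/32,3 } — 3013/1024
G(BBBRBBBBRRRBRB) = { 0,1,2,5/2,11/4,23/8,47/16,753/256,3013/1024 | 1507/512,377/128,189/64,95/32,3 } — 6027/2048
G(BBBRBBBBRRRBRBR) = { 0,1,2,5/2,11/4,23/8,47/16,753/256,3013/1024 | 6027/2048,1507/512,377/128,189/64,95/32,3 } — 12053/4096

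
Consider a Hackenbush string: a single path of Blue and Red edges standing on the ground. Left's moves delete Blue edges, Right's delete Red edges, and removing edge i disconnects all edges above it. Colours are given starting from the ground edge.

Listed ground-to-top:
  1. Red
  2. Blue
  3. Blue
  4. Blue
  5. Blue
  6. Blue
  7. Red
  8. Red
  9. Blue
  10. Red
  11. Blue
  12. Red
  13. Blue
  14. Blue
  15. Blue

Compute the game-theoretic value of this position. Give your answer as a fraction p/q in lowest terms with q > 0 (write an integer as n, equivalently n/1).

Build g(s[:k]) for k = 1..15, string s = Red Blue Blue Blue Blue Blue Red Red Blue Red Blue Red Blue Blue Blue.
g(R) = {  | 0 } = -1
g(RB) = { -1 | 0 } = -1/2
g(RBB) = { -1,-1/2 | 0 } = -1/4
g(RBBB) = { -1,-1/2,-1/4 | 0 } = -1/8
g(RBBBB) = { -1,-1/2,-1/4,-1/8 | 0 } = -1/16
g(RBBBBB) = { -1,-1/2,-1/4,-1/8,-1/16 | 0 } = -1/32
g(RBBBBBR) = { -1,-1/2,-1/4,-1/8,-1/16 | -1/32,0 } = -3/64
g(RBBBBBRR) = { -1,-1/2,-1/4,-1/8,-1/16 | -3/64,-1/32,0 } = -7/128
g(RBBBBBRRB) = { -1,-1/2,-1/4,-1/8,-1/16,-7/128 | -3/64,-1/32,0 } = -13/256
g(RBBBBBRRBR) = { -1,-1/2,-1/4,-1/8,-1/16,-7/128 | -13/256,-3/64,-1/32,0 } = -27/512
g(RBBBBBRRBRB) = { -1,-1/2,-1/4,-1/8,-1/16,-7/128,-27/512 | -13/256,-3/64,-1/32,0 } = -53/1024
g(RBBBBBRRBRBR) = { -1,-1/2,-1/4,-1/8,-1/16,-7/128,-27/512 | -53/1024,-13/256,-3/64,-1/32,0 } = -107/2048
g(RBBBBBRRBRBRB) = { -1,-1/2,-1/4,-1/8,-1/16,-7/128,-27/512,-107/2048 | -53/1024,-13/256,-3/64,-1/32,0 } = -213/4096
g(RBBBBBRRBRBRBB) = { -1,-1/2,-1/4,-1/8,-1/16,-7/128,-27/512,-107/2048,-213/4096 | -53/1024,-13/256,-3/64,-1/32,0 } = -425/8192
g(RBBBBBRRBRBRBBB) = { -1,-1/2,-1/4,-1/8,-1/16,-7/128,-27/512,-107/2048,-213/4096,-425/8192 | -53/1024,-13/256,-3/64,-1/32,0 } = -849/16384

-849/16384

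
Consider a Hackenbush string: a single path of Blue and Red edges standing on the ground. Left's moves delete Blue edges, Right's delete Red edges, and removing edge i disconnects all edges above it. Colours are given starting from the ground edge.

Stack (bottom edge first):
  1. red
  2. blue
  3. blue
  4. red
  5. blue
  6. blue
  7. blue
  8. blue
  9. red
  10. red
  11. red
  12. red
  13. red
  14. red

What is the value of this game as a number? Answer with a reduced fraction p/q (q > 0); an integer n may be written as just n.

-2175/8192

Recurse on prefixes of the 14-edge string red blue blue red blue blue blue blue red red red red red red:
1 of 14 · r · max L −∞ · min R 0 — -1
2 of 14 · rb · max L -1 · min R 0 — -1/2
3 of 14 · rbb · max L -1/2 · min R 0 — -1/4
4 of 14 · rbbr · max L -1/2 · min R -1/4 — -3/8
5 of 14 · rbbrb · max L -3/8 · min R -1/4 — -5/16
6 of 14 · rbbrbb · max L -5/16 · min R -1/4 — -9/32
7 of 14 · rbbrbbb · max L -9/32 · min R -1/4 — -17/64
8 of 14 · rbbrbbbb · max L -17/64 · min R -1/4 — -33/128
9 of 14 · rbbrbbbbr · max L -17/64 · min R -33/128 — -67/256
10 of 14 · rbbrbbbbrr · max L -17/64 · min R -67/256 — -135/512
11 of 14 · rbbrbbbbrrr · max L -17/64 · min R -135/512 — -271/1024
12 of 14 · rbbrbbbbrrrr · max L -17/64 · min R -271/1024 — -543/2048
13 of 14 · rbbrbbbbrrrrr · max L -17/64 · min R -543/2048 — -1087/4096
14 of 14 · rbbrbbbbrrrrrr · max L -17/64 · min R -1087/4096 — -2175/8192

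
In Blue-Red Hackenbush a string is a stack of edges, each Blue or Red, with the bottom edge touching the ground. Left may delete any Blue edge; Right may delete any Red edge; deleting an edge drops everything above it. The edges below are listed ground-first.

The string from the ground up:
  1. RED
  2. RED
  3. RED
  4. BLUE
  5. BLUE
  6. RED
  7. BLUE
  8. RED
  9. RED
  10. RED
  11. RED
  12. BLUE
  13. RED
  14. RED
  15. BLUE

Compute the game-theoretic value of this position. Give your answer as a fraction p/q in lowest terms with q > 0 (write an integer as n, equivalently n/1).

-9709/4096

step 1: add RED to get R; options L={ ∅ } R={ 0 } gives -1
step 2: add RED to get RR; options L={ ∅ } R={ -1; 0 } gives -2
step 3: add RED to get RRR; options L={ ∅ } R={ -2; -1; 0 } gives -3
step 4: add BLUE to get RRRB; options L={ -3 } R={ -2; -1; 0 } gives -5/2
step 5: add BLUE to get RRRBB; options L={ -3; -5/2 } R={ -2; -1; 0 } gives -9/4
step 6: add RED to get RRRBBR; options L={ -3; -5/2 } R={ -9/4; -2; -1; 0 } gives -19/8
step 7: add BLUE to get RRRBBRB; options L={ -3; -5/2; -19/8 } R={ -9/4; -2; -1; 0 } gives -37/16
step 8: add RED to get RRRBBRBR; options L={ -3; -5/2; -19/8 } R={ -37/16; -9/4; -2; -1; 0 } gives -75/32
step 9: add RED to get RRRBBRBRR; options L={ -3; -5/2; -19/8 } R={ -75/32; -37/16; -9/4; -2; -1; 0 } gives -151/64
step 10: add RED to get RRRBBRBRRR; options L={ -3; -5/2; -19/8 } R={ -151/64; -75/32; -37/16; -9/4; -2; -1; 0 } gives -303/128
step 11: add RED to get RRRBBRBRRRR; options L={ -3; -5/2; -19/8 } R={ -303/128; -151/64; -75/32; -37/16; -9/4; -2; -1; 0 } gives -607/256
step 12: add BLUE to get RRRBBRBRRRRB; options L={ -3; -5/2; -19/8; -607/256 } R={ -303/128; -151/64; -75/32; -37/16; -9/4; -2; -1; 0 } gives -1213/512
step 13: add RED to get RRRBBRBRRRRBR; options L={ -3; -5/2; -19/8; -607/256 } R={ -1213/512; -303/128; -151/64; -75/32; -37/16; -9/4; -2; -1; 0 } gives -2427/1024
step 14: add RED to get RRRBBRBRRRRBRR; options L={ -3; -5/2; -19/8; -607/256 } R={ -2427/1024; -1213/512; -303/128; -151/64; -75/32; -37/16; -9/4; -2; -1; 0 } gives -4855/2048
step 15: add BLUE to get RRRBBRBRRRRBRRB; options L={ -3; -5/2; -19/8; -607/256; -4855/2048 } R={ -2427/1024; -1213/512; -303/128; -151/64; -75/32; -37/16; -9/4; -2; -1; 0 } gives -9709/4096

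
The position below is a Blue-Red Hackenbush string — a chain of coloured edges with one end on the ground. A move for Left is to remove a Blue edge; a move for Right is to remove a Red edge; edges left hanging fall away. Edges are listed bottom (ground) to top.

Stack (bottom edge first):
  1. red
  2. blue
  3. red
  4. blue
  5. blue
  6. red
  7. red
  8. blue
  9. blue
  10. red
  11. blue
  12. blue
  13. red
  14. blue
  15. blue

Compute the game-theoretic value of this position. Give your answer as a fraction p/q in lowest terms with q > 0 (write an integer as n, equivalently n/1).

-9801/16384

Recurse on prefixes of the 15-edge string red blue red blue blue red red blue blue red blue blue red blue blue:
v_1 [r]  L=[(no moves)]  R=[0]  → -1
v_2 [rb]  L=[-1]  R=[0]  → -1/2
v_3 [rbr]  L=[-1]  R=[-1/2 0]  → -3/4
v_4 [rbrb]  L=[-1 -3/4]  R=[-1/2 0]  → -5/8
v_5 [rbrbb]  L=[-1 -3/4 -5/8]  R=[-1/2 0]  → -9/16
v_6 [rbrbbr]  L=[-1 -3/4 -5/8]  R=[-9/16 -1/2 0]  → -19/32
v_7 [rbrbbrr]  L=[-1 -3/4 -5/8]  R=[-19/32 -9/16 -1/2 0]  → -39/64
v_8 [rbrbbrrb]  L=[-1 -3/4 -5/8 -39/64]  R=[-19/32 -9/16 -1/2 0]  → -77/128
v_9 [rbrbbrrbb]  L=[-1 -3/4 -5/8 -39/64 -77/128]  R=[-19/32 -9/16 -1/2 0]  → -153/256
v_10 [rbrbbrrbbr]  L=[-1 -3/4 -5/8 -39/64 -77/128]  R=[-153/256 -19/32 -9/16 -1/2 0]  → -307/512
v_11 [rbrbbrrbbrb]  L=[-1 -3/4 -5/8 -39/64 -77/128 -307/512]  R=[-153/256 -19/32 -9/16 -1/2 0]  → -613/1024
v_12 [rbrbbrrbbrbb]  L=[-1 -3/4 -5/8 -39/64 -77/128 -307/512 -613/1024]  R=[-153/256 -19/32 -9/16 -1/2 0]  → -1225/2048
v_13 [rbrbbrrbbrbbr]  L=[-1 -3/4 -5/8 -39/64 -77/128 -307/512 -613/1024]  R=[-1225/2048 -153/256 -19/32 -9/16 -1/2 0]  → -2451/4096
v_14 [rbrbbrrbbrbbrb]  L=[-1 -3/4 -5/8 -39/64 -77/128 -307/512 -613/1024 -2451/4096]  R=[-1225/2048 -153/256 -19/32 -9/16 -1/2 0]  → -4901/8192
v_15 [rbrbbrrbbrbbrbb]  L=[-1 -3/4 -5/8 -39/64 -77/128 -307/512 -613/1024 -2451/4096 -4901/8192]  R=[-1225/2048 -153/256 -19/32 -9/16 -1/2 0]  → -9801/16384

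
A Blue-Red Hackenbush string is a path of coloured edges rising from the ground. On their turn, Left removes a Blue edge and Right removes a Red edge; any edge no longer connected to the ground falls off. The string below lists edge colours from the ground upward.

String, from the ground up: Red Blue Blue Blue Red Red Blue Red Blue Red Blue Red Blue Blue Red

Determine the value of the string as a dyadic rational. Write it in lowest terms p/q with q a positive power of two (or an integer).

-3411/16384

Prefix values for Red Blue Blue Blue Red Red Blue Red Blue Red Blue Red Blue Blue Red via {L|R} + simplicity:
v(R) = { (no moves) | 0 } so -1
v(RB) = { -1 | 0 } so -1/2
v(RBB) = { -1; -1/2 | 0 } so -1/4
v(RBBB) = { -1; -1/2; -1/4 | 0 } so -1/8
v(RBBBR) = { -1; -1/2; -1/4 | -1/8; 0 } so -3/16
v(RBBBRR) = { -1; -1/2; -1/4 | -3/16; -1/8; 0 } so -7/32
v(RBBBRRB) = { -1; -1/2; -1/4; -7/32 | -3/16; -1/8; 0 } so -13/64
v(RBBBRRBR) = { -1; -1/2; -1/4; -7/32 | -13/64; -3/16; -1/8; 0 } so -27/128
v(RBBBRRBRB) = { -1; -1/2; -1/4; -7/32; -27/128 | -13/64; -3/16; -1/8; 0 } so -53/256
v(RBBBRRBRBR) = { -1; -1/2; -1/4; -7/32; -27/128 | -53/256; -13/64; -3/16; -1/8; 0 } so -107/512
v(RBBBRRBRBRB) = { -1; -1/2; -1/4; -7/32; -27/128; -107/512 | -53/256; -13/64; -3/16; -1/8; 0 } so -213/1024
v(RBBBRRBRBRBR) = { -1; -1/2; -1/4; -7/32; -27/128; -107/512 | -213/1024; -53/256; -13/64; -3/16; -1/8; 0 } so -427/2048
v(RBBBRRBRBRBRB) = { -1; -1/2; -1/4; -7/32; -27/128; -107/512; -427/2048 | -213/1024; -53/256; -13/64; -3/16; -1/8; 0 } so -853/4096
v(RBBBRRBRBRBRBB) = { -1; -1/2; -1/4; -7/32; -27/128; -107/512; -427/2048; -853/4096 | -213/1024; -53/256; -13/64; -3/16; -1/8; 0 } so -1705/8192
v(RBBBRRBRBRBRBBR) = { -1; -1/2; -1/4; -7/32; -27/128; -107/512; -427/2048; -853/4096 | -1705/8192; -213/1024; -53/256; -13/64; -3/16; -1/8; 0 } so -3411/16384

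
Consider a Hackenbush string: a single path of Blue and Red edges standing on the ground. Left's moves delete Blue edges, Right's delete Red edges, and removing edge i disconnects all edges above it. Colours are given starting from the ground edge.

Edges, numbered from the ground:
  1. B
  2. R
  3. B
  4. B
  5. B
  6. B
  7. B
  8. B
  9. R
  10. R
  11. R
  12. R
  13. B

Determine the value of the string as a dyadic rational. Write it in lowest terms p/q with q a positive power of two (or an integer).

edge 1 of 13 (B): { 0 |  } = 1
edge 2 of 13 (R): { 0 | 1 } = 1/2
edge 3 of 13 (B): { 0 1/2 | 1 } = 3/4
edge 4 of 13 (B): { 0 1/2 3/4 | 1 } = 7/8
edge 5 of 13 (B): { 0 1/2 3/4 7/8 | 1 } = 15/16
edge 6 of 13 (B): { 0 1/2 3/4 7/8 15/16 | 1 } = 31/32
edge 7 of 13 (B): { 0 1/2 3/4 7/8 15/16 31/32 | 1 } = 63/64
edge 8 of 13 (B): { 0 1/2 3/4 7/8 15/16 31/32 63/64 | 1 } = 127/128
edge 9 of 13 (R): { 0 1/2 3/4 7/8 15/16 31/32 63/64 | 127/128 1 } = 253/256
edge 10 of 13 (R): { 0 1/2 3/4 7/8 15/16 31/32 63/64 | 253/256 127/128 1 } = 505/512
edge 11 of 13 (R): { 0 1/2 3/4 7/8 15/16 31/32 63/64 | 505/512 253/256 127/128 1 } = 1009/1024
edge 12 of 13 (R): { 0 1/2 3/4 7/8 15/16 31/32 63/64 | 1009/1024 505/512 253/256 127/128 1 } = 2017/2048
edge 13 of 13 (B): { 0 1/2 3/4 7/8 15/16 31/32 63/64 2017/2048 | 1009/1024 505/512 253/256 127/128 1 } = 4035/4096

4035/4096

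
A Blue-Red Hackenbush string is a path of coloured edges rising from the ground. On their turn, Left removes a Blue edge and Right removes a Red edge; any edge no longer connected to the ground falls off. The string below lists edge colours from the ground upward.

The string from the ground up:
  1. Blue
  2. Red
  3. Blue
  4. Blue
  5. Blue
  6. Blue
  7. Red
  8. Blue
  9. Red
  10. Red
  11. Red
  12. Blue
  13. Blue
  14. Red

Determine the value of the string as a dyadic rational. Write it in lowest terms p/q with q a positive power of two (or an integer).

7821/8192

Recurse on prefixes of the 14-edge string Blue Red Blue Blue Blue Blue Red Blue Red Red Red Blue Blue Red:
step 1: add Blue to get B; options L={ 0 } R={ · } so 1
step 2: add Red to get BR; options L={ 0 } R={ 1 } so 1/2
step 3: add Blue to get BRB; options L={ 0 1/2 } R={ 1 } so 3/4
step 4: add Blue to get BRBB; options L={ 0 1/2 3/4 } R={ 1 } so 7/8
step 5: add Blue to get BRBBB; options L={ 0 1/2 3/4 7/8 } R={ 1 } so 15/16
step 6: add Blue to get BRBBBB; options L={ 0 1/2 3/4 7/8 15/16 } R={ 1 } so 31/32
step 7: add Red to get BRBBBBR; options L={ 0 1/2 3/4 7/8 15/16 } R={ 31/32 1 } so 61/64
step 8: add Blue to get BRBBBBRB; options L={ 0 1/2 3/4 7/8 15/16 61/64 } R={ 31/32 1 } so 123/128
step 9: add Red to get BRBBBBRBR; options L={ 0 1/2 3/4 7/8 15/16 61/64 } R={ 123/128 31/32 1 } so 245/256
step 10: add Red to get BRBBBBRBRR; options L={ 0 1/2 3/4 7/8 15/16 61/64 } R={ 245/256 123/128 31/32 1 } so 489/512
step 11: add Red to get BRBBBBRBRRR; options L={ 0 1/2 3/4 7/8 15/16 61/64 } R={ 489/512 245/256 123/128 31/32 1 } so 977/1024
step 12: add Blue to get BRBBBBRBRRRB; options L={ 0 1/2 3/4 7/8 15/16 61/64 977/1024 } R={ 489/512 245/256 123/128 31/32 1 } so 1955/2048
step 13: add Blue to get BRBBBBRBRRRBB; options L={ 0 1/2 3/4 7/8 15/16 61/64 977/1024 1955/2048 } R={ 489/512 245/256 123/128 31/32 1 } so 3911/4096
step 14: add Red to get BRBBBBRBRRRBBR; options L={ 0 1/2 3/4 7/8 15/16 61/64 977/1024 1955/2048 } R={ 3911/4096 489/512 245/256 123/128 31/32 1 } so 7821/8192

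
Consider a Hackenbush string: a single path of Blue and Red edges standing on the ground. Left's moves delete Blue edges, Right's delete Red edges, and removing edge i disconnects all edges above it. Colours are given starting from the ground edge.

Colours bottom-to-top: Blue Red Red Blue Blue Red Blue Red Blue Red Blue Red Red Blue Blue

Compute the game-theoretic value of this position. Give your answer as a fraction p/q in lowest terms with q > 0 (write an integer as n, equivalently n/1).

6823/16384

B: Left { 0 }, Right { — } → simplest 1
BR: Left { 0 }, Right { 1 } → simplest 1/2
BRR: Left { 0 }, Right { 1/2; 1 } → simplest 1/4
BRRB: Left { 0; 1/4 }, Right { 1/2; 1 } → simplest 3/8
BRRBB: Left { 0; 1/4; 3/8 }, Right { 1/2; 1 } → simplest 7/16
BRRBBR: Left { 0; 1/4; 3/8 }, Right { 7/16; 1/2; 1 } → simplest 13/32
BRRBBRB: Left { 0; 1/4; 3/8; 13/32 }, Right { 7/16; 1/2; 1 } → simplest 27/64
BRRBBRBR: Left { 0; 1/4; 3/8; 13/32 }, Right { 27/64; 7/16; 1/2; 1 } → simplest 53/128
BRRBBRBRB: Left { 0; 1/4; 3/8; 13/32; 53/128 }, Right { 27/64; 7/16; 1/2; 1 } → simplest 107/256
BRRBBRBRBR: Left { 0; 1/4; 3/8; 13/32; 53/128 }, Right { 107/256; 27/64; 7/16; 1/2; 1 } → simplest 213/512
BRRBBRBRBRB: Left { 0; 1/4; 3/8; 13/32; 53/128; 213/512 }, Right { 107/256; 27/64; 7/16; 1/2; 1 } → simplest 427/1024
BRRBBRBRBRBR: Left { 0; 1/4; 3/8; 13/32; 53/128; 213/512 }, Right { 427/1024; 107/256; 27/64; 7/16; 1/2; 1 } → simplest 853/2048
BRRBBRBRBRBRR: Left { 0; 1/4; 3/8; 13/32; 53/128; 213/512 }, Right { 853/2048; 427/1024; 107/256; 27/64; 7/16; 1/2; 1 } → simplest 1705/4096
BRRBBRBRBRBRRB: Left { 0; 1/4; 3/8; 13/32; 53/128; 213/512; 1705/4096 }, Right { 853/2048; 427/1024; 107/256; 27/64; 7/16; 1/2; 1 } → simplest 3411/8192
BRRBBRBRBRBRRBB: Left { 0; 1/4; 3/8; 13/32; 53/128; 213/512; 1705/4096; 3411/8192 }, Right { 853/2048; 427/1024; 107/256; 27/64; 7/16; 1/2; 1 } → simplest 6823/16384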